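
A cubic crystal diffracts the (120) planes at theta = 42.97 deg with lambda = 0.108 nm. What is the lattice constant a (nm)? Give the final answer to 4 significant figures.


d = lambda / (2*sin(theta))
d = 0.108 / (2*sin(42.97 deg))
d = 0.0792236 nm
a = d * sqrt(h^2+k^2+l^2) = 0.0792236 * sqrt(5)
a = 0.1771 nm


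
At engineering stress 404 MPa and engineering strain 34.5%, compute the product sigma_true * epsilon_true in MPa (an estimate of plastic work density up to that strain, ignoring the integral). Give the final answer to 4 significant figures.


sigma_true = sigma_eng * (1 + epsilon_eng)
sigma_true = 404 * (1 + 0.345) = 543.38 MPa
epsilon_true = ln(1 + epsilon_eng)
epsilon_true = ln(1 + 0.345) = 0.296394
sigma_true * epsilon_true = 543.38 * 0.296394 = 161.1 MPa


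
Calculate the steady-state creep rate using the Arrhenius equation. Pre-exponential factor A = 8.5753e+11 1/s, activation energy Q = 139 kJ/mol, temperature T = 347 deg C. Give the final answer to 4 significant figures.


rate = A * exp(-Q / (R*T))
T = 347 + 273.15 = 620.15 K
rate = 8.5753e+11 * exp(-139e3 / (8.314 * 620.15))
rate = 1.679 1/s


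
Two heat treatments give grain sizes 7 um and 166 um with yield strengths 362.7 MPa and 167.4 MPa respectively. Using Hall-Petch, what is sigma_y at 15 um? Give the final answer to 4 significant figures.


sigma_y = sigma0 + k / sqrt(d)
1/sqrt(d1) = 1/sqrt(7e-06) = 377.964;  1/sqrt(d2) = 77.6151
k = (sigma1 - sigma2) / (1/sqrt(d1) - 1/sqrt(d2)) = (362.7 - 167.4) / (377.964 - 77.6151) = 0.650243 MPa*m^0.5
sigma0 = sigma1 - k/sqrt(d1) = 362.7 - 0.650243*377.964 = 116.931 MPa
sigma_y(d3) = 116.931 + 0.650243 / sqrt(1.5e-05) = 284.8 MPa


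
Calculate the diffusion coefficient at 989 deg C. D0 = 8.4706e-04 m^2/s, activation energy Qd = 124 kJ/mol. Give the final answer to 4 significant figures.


D = D0 * exp(-Qd / (R*T))
T = 1262.15 K
D = 8.4706e-04 * exp(-124e3 / (8.314 * 1262.15))
D = 6.251e-09 m^2/s


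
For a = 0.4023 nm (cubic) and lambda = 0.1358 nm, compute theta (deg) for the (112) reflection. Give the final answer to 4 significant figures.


d = a / sqrt(h^2+k^2+l^2)
d = 0.4023 / sqrt(6) = 0.164238 nm
lambda = 2*d*sin(theta)  =>  sin(theta) = lambda / (2*d)
sin(theta) = 0.1358 / (2 * 0.164238) = 0.413424
theta = 24.42 deg


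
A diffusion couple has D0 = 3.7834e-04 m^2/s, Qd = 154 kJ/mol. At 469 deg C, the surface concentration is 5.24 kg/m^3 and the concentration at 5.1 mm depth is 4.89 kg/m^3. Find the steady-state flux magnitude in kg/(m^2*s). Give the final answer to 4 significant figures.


Step 1: D = D0 * exp(-Qd/(R*T))
T = 469 + 273.15 = 742.15 K
D = 3.7834e-04 * exp(-154e3 / (8.314 * 742.15)) = 5.47684e-15 m^2/s
Step 2: J = D * (C1 - C2) / dx
J = 5.47684e-15 * (5.24 - 4.89) / 5.1e-03
J = 3.759e-13 kg/(m^2*s)


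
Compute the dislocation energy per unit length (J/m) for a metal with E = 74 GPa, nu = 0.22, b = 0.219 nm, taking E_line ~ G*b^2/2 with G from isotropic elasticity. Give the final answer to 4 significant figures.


Step 1: G = E / (2*(1+nu))
G = 74 / (2*(1+0.22)) = 30.3279 GPa = 3.03279e+10 Pa
Step 2: E_line = G*b^2/2
b = 0.219 nm = 2.19e-10 m
E_line = 0.5 * 3.03279e+10 * (2.19e-10)^2 = 7.273e-10 J/m


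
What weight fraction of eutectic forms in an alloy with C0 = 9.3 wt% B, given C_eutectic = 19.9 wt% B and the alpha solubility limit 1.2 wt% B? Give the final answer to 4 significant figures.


f_primary = (C_e - C0) / (C_e - C_alpha_max)
f_primary = (19.9 - 9.3) / (19.9 - 1.2)
f_primary = 0.566845
f_eutectic = 1 - 0.566845 = 0.4332


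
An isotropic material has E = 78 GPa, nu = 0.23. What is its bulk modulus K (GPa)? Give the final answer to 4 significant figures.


K = E / (3*(1-2*nu))
K = 78 / (3*(1-2*0.23))
K = 48.15 GPa


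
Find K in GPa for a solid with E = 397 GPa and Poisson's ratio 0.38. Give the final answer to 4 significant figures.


K = E / (3*(1-2*nu))
K = 397 / (3*(1-2*0.38))
K = 551.4 GPa


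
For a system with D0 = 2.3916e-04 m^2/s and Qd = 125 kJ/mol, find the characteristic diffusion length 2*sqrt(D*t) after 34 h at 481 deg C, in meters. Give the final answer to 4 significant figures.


Step 1: D = D0 * exp(-Qd/(R*T))
T = 754.15 K
D = 2.3916e-04 * exp(-125e3 / (8.314 * 754.15)) = 5.25423e-13 m^2/s
Step 2: L = 2*sqrt(D*t)
t = 34 h = 122400 s
L = 2*sqrt(5.25423e-13 * 122400) = 5.072e-04 m


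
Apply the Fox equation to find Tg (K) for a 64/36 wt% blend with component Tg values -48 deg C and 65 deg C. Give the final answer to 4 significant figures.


1/Tg = w1/Tg1 + w2/Tg2 (in Kelvin)
Tg1 = 225.15 K, Tg2 = 338.15 K
1/Tg = 0.64/225.15 + 0.36/338.15
Tg = 255.9 K


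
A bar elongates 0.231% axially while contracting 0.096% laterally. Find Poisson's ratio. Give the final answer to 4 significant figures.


nu = -epsilon_lat / epsilon_axial
Lateral strain is contraction (negative), so using magnitudes:
nu = 0.096 / 0.231
nu = 0.4156


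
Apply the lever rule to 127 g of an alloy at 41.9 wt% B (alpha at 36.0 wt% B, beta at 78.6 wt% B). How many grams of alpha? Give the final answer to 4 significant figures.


f_alpha = (C_beta - C0) / (C_beta - C_alpha)
f_alpha = (78.6 - 41.9) / (78.6 - 36.0) = 0.861502
m_alpha = f_alpha * m_total = 0.861502 * 127 = 109.4 g


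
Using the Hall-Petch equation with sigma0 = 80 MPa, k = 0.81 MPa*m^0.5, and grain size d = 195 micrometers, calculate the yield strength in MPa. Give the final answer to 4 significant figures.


sigma_y = sigma0 + k / sqrt(d)
d = 195 um = 1.95e-04 m
sigma_y = 80 + 0.81 / sqrt(1.95e-04)
sigma_y = 138 MPa


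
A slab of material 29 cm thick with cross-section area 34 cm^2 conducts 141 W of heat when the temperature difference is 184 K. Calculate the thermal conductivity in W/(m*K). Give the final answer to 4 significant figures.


k = Q*L / (A*dT)
L = 0.29 m, A = 3.4e-03 m^2
k = 141 * 0.29 / (3.4e-03 * 184)
k = 65.36 W/(m*K)


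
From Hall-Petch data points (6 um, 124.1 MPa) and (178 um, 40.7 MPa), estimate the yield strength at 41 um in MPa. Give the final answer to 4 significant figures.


sigma_y = sigma0 + k / sqrt(d)
1/sqrt(d1) = 1/sqrt(6e-06) = 408.248;  1/sqrt(d2) = 74.9532
k = (sigma1 - sigma2) / (1/sqrt(d1) - 1/sqrt(d2)) = (124.1 - 40.7) / (408.248 - 74.9532) = 0.250229 MPa*m^0.5
sigma0 = sigma1 - k/sqrt(d1) = 124.1 - 0.250229*408.248 = 21.9446 MPa
sigma_y(d3) = 21.9446 + 0.250229 / sqrt(4.1e-05) = 61.02 MPa


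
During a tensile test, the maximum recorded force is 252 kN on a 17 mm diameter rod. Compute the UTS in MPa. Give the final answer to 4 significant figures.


A0 = pi*(d/2)^2 = pi*(17/2)^2 = 226.98 mm^2
UTS = F_max / A0 = 252*1000 / 226.98
UTS = 1110 MPa


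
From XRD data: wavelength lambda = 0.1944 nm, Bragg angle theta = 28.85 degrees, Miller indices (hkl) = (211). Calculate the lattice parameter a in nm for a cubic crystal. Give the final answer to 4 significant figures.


d = lambda / (2*sin(theta))
d = 0.1944 / (2*sin(28.85 deg))
d = 0.201443 nm
a = d * sqrt(h^2+k^2+l^2) = 0.201443 * sqrt(6)
a = 0.4934 nm


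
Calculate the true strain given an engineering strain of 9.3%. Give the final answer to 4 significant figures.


epsilon_true = ln(1 + epsilon_eng)
epsilon_true = ln(1 + 0.093)
epsilon_true = 0.08893


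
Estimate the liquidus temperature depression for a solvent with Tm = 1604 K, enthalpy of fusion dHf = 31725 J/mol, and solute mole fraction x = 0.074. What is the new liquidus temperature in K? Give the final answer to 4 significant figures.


dT = R*Tm^2*x / dHf
dT = 8.314 * 1604^2 * 0.074 / 31725
dT = 49.8941 K
T_new = 1604 - 49.8941 = 1554 K


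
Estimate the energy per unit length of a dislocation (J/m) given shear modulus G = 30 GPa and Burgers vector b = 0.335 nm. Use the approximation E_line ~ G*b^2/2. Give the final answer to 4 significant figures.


E = G*b^2/2
b = 0.335 nm = 3.35e-10 m
G = 30 GPa = 3e+10 Pa
E = 0.5 * 3e+10 * (3.35e-10)^2
E = 1.683e-09 J/m


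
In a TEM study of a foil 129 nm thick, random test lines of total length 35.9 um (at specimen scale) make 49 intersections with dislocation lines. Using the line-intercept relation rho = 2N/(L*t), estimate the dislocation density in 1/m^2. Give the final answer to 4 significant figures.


rho = 2N / (L * t)
L = 35.9 um = 3.59e-05 m, t = 129 nm = 1.29e-07 m
rho = 2 * 49 / (3.59e-05 * 1.29e-07)
rho = 2.116e+13 1/m^2


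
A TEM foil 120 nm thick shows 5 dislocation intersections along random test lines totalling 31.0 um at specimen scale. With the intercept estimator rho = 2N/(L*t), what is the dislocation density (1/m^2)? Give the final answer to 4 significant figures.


rho = 2N / (L * t)
L = 31.0 um = 3.1e-05 m, t = 120 nm = 1.2e-07 m
rho = 2 * 5 / (3.1e-05 * 1.2e-07)
rho = 2.688e+12 1/m^2


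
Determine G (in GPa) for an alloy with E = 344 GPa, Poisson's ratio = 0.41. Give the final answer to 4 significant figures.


G = E / (2*(1+nu))
G = 344 / (2*(1+0.41))
G = 122 GPa


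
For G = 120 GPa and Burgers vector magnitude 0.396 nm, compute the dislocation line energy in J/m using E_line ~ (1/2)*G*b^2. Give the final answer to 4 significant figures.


E = G*b^2/2
b = 0.396 nm = 3.96e-10 m
G = 120 GPa = 1.2e+11 Pa
E = 0.5 * 1.2e+11 * (3.96e-10)^2
E = 9.409e-09 J/m


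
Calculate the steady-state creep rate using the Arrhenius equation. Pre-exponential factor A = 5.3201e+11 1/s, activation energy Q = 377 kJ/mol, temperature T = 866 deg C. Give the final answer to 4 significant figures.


rate = A * exp(-Q / (R*T))
T = 866 + 273.15 = 1139.15 K
rate = 5.3201e+11 * exp(-377e3 / (8.314 * 1139.15))
rate = 2.744e-06 1/s


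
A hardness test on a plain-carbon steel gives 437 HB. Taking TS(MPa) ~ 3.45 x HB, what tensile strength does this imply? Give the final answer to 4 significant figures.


TS (MPa) = 3.45 * HB
TS = 3.45 * 437
TS = 1508 MPa


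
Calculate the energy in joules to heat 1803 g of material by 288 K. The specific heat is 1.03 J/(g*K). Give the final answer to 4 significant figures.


Q = m * cp * dT
Q = 1803 * 1.03 * 288
Q = 534800 J


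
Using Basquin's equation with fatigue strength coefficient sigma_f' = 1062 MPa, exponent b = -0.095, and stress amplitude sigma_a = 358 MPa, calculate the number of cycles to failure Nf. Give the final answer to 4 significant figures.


sigma_a = sigma_f' * (2*Nf)^b
2*Nf = (sigma_a / sigma_f')^(1/b)
2*Nf = (358 / 1062)^(1/-0.095)
2*Nf = 93532.6
Nf = 46770 cycles


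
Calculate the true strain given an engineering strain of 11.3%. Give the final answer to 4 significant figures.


epsilon_true = ln(1 + epsilon_eng)
epsilon_true = ln(1 + 0.113)
epsilon_true = 0.1071


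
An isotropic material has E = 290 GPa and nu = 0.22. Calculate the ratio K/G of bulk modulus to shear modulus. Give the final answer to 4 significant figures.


G = E / (2*(1+nu))
G = 290 / (2*(1+0.22)) = 118.852 GPa
K = E / (3*(1-2*nu))
K = 290 / (3*(1-2*0.22)) = 172.619 GPa
K/G = 172.619 / 118.852 = 1.452


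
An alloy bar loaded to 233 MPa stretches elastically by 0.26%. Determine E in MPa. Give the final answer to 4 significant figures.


E = sigma / epsilon
epsilon = 0.26% = 2.6e-03
E = 233 / 2.6e-03
E = 89620 MPa


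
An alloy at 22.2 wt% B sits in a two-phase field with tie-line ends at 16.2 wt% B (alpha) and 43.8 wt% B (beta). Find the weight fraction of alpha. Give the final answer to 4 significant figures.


f_alpha = (C_beta - C0) / (C_beta - C_alpha)
f_alpha = (43.8 - 22.2) / (43.8 - 16.2)
f_alpha = 0.7826


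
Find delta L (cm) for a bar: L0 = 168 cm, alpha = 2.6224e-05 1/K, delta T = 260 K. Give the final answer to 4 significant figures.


dL = L0 * alpha * dT
dL = 168 * 2.6224e-05 * 260
dL = 1.145 cm


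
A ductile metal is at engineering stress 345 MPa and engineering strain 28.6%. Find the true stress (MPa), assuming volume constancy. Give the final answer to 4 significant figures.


sigma_true = sigma_eng * (1 + epsilon_eng)
sigma_true = 345 * (1 + 0.286)
sigma_true = 443.7 MPa


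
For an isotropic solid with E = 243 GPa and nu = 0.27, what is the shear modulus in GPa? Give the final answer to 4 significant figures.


G = E / (2*(1+nu))
G = 243 / (2*(1+0.27))
G = 95.67 GPa


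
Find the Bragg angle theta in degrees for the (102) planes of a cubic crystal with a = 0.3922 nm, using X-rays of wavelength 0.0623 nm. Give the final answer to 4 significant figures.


d = a / sqrt(h^2+k^2+l^2)
d = 0.3922 / sqrt(5) = 0.175397 nm
lambda = 2*d*sin(theta)  =>  sin(theta) = lambda / (2*d)
sin(theta) = 0.0623 / (2 * 0.175397) = 0.177597
theta = 10.23 deg


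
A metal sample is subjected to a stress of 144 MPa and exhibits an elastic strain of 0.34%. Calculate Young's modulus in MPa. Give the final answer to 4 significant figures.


E = sigma / epsilon
epsilon = 0.34% = 3.4e-03
E = 144 / 3.4e-03
E = 42350 MPa


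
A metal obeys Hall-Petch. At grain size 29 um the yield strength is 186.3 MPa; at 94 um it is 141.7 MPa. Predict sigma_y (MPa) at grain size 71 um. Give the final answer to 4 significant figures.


sigma_y = sigma0 + k / sqrt(d)
1/sqrt(d1) = 1/sqrt(2.9e-05) = 185.695;  1/sqrt(d2) = 103.142
k = (sigma1 - sigma2) / (1/sqrt(d1) - 1/sqrt(d2)) = (186.3 - 141.7) / (185.695 - 103.142) = 0.540258 MPa*m^0.5
sigma0 = sigma1 - k/sqrt(d1) = 186.3 - 0.540258*185.695 = 85.9767 MPa
sigma_y(d3) = 85.9767 + 0.540258 / sqrt(7.1e-05) = 150.1 MPa


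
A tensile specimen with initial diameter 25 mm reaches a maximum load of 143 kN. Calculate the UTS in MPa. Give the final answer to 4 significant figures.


A0 = pi*(d/2)^2 = pi*(25/2)^2 = 490.874 mm^2
UTS = F_max / A0 = 143*1000 / 490.874
UTS = 291.3 MPa


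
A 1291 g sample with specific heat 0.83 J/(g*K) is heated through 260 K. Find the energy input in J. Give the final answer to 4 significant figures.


Q = m * cp * dT
Q = 1291 * 0.83 * 260
Q = 278600 J


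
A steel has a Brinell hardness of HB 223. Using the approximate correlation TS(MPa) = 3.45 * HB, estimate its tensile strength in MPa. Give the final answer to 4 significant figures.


TS (MPa) = 3.45 * HB
TS = 3.45 * 223
TS = 769.4 MPa


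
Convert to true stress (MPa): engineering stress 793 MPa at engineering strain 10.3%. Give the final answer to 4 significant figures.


sigma_true = sigma_eng * (1 + epsilon_eng)
sigma_true = 793 * (1 + 0.103)
sigma_true = 874.7 MPa


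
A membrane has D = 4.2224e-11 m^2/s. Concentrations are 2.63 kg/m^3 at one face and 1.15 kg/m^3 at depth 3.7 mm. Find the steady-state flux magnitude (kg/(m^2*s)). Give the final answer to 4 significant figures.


J = -D * (dC/dx) = D * (C1 - C2) / dx
J = 4.2224e-11 * (2.63 - 1.15) / 3.7e-03
J = 1.689e-08 kg/(m^2*s)


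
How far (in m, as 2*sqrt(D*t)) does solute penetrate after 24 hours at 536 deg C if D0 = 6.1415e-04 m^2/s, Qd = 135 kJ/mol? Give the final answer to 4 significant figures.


Step 1: D = D0 * exp(-Qd/(R*T))
T = 809.15 K
D = 6.1415e-04 * exp(-135e3 / (8.314 * 809.15)) = 1.18315e-12 m^2/s
Step 2: L = 2*sqrt(D*t)
t = 24 h = 86400 s
L = 2*sqrt(1.18315e-12 * 86400) = 6.395e-04 m


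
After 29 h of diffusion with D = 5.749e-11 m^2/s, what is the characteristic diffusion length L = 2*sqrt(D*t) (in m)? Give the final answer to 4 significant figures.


t = 29 hr = 104400 s
Diffusion length = 2*sqrt(D*t)
= 2*sqrt(5.749e-11 * 104400)
= 4.9e-03 m


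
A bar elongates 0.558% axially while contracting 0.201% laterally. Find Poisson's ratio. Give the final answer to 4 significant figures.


nu = -epsilon_lat / epsilon_axial
Lateral strain is contraction (negative), so using magnitudes:
nu = 0.201 / 0.558
nu = 0.3602


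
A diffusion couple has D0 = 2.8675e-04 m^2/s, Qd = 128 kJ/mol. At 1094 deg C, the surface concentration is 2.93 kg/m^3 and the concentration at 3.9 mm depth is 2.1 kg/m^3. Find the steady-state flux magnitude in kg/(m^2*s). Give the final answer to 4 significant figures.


Step 1: D = D0 * exp(-Qd/(R*T))
T = 1094 + 273.15 = 1367.15 K
D = 2.8675e-04 * exp(-128e3 / (8.314 * 1367.15)) = 3.68839e-09 m^2/s
Step 2: J = D * (C1 - C2) / dx
J = 3.68839e-09 * (2.93 - 2.1) / 3.9e-03
J = 7.85e-07 kg/(m^2*s)


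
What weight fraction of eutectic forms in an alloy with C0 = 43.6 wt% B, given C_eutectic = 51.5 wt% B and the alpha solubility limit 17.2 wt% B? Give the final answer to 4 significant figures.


f_primary = (C_e - C0) / (C_e - C_alpha_max)
f_primary = (51.5 - 43.6) / (51.5 - 17.2)
f_primary = 0.230321
f_eutectic = 1 - 0.230321 = 0.7697


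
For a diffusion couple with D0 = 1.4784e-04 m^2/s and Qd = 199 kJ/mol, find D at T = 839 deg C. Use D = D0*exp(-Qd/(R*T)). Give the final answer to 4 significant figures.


D = D0 * exp(-Qd / (R*T))
T = 1112.15 K
D = 1.4784e-04 * exp(-199e3 / (8.314 * 1112.15))
D = 6.652e-14 m^2/s


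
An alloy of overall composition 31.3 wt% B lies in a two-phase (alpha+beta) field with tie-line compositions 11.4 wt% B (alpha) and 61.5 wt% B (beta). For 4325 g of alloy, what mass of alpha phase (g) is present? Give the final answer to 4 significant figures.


f_alpha = (C_beta - C0) / (C_beta - C_alpha)
f_alpha = (61.5 - 31.3) / (61.5 - 11.4) = 0.602794
m_alpha = f_alpha * m_total = 0.602794 * 4325 = 2607 g


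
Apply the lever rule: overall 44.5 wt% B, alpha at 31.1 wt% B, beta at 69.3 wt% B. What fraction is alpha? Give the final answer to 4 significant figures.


f_alpha = (C_beta - C0) / (C_beta - C_alpha)
f_alpha = (69.3 - 44.5) / (69.3 - 31.1)
f_alpha = 0.6492


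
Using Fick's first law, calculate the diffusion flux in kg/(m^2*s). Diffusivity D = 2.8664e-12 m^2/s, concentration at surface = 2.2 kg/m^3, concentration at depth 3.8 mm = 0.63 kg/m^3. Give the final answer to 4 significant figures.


J = -D * (dC/dx) = D * (C1 - C2) / dx
J = 2.8664e-12 * (2.2 - 0.63) / 3.8e-03
J = 1.184e-09 kg/(m^2*s)


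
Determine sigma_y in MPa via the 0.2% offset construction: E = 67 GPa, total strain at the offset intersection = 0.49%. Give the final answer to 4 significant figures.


Offset strain = 0.002
Elastic strain at yield = total_strain - offset = 4.9e-03 - 0.002 = 2.9e-03
sigma_y = E * elastic_strain = 67000 * 2.9e-03
sigma_y = 194.3 MPa


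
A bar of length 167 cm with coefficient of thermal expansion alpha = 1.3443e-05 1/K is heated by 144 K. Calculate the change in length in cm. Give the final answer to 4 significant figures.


dL = L0 * alpha * dT
dL = 167 * 1.3443e-05 * 144
dL = 0.3233 cm


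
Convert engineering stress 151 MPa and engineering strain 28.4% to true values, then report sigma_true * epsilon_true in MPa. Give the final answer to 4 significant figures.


sigma_true = sigma_eng * (1 + epsilon_eng)
sigma_true = 151 * (1 + 0.284) = 193.884 MPa
epsilon_true = ln(1 + epsilon_eng)
epsilon_true = ln(1 + 0.284) = 0.24998
sigma_true * epsilon_true = 193.884 * 0.24998 = 48.47 MPa


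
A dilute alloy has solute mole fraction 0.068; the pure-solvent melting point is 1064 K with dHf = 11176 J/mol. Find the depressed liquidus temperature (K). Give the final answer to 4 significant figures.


dT = R*Tm^2*x / dHf
dT = 8.314 * 1064^2 * 0.068 / 11176
dT = 57.2685 K
T_new = 1064 - 57.2685 = 1007 K


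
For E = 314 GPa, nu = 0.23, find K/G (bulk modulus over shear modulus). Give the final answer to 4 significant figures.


G = E / (2*(1+nu))
G = 314 / (2*(1+0.23)) = 127.642 GPa
K = E / (3*(1-2*nu))
K = 314 / (3*(1-2*0.23)) = 193.827 GPa
K/G = 193.827 / 127.642 = 1.519


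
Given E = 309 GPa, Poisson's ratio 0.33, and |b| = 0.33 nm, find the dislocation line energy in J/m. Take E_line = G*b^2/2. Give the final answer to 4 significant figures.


Step 1: G = E / (2*(1+nu))
G = 309 / (2*(1+0.33)) = 116.165 GPa = 1.16165e+11 Pa
Step 2: E_line = G*b^2/2
b = 0.33 nm = 3.3e-10 m
E_line = 0.5 * 1.16165e+11 * (3.3e-10)^2 = 6.325e-09 J/m


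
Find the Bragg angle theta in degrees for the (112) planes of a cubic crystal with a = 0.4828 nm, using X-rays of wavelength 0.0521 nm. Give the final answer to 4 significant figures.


d = a / sqrt(h^2+k^2+l^2)
d = 0.4828 / sqrt(6) = 0.197102 nm
lambda = 2*d*sin(theta)  =>  sin(theta) = lambda / (2*d)
sin(theta) = 0.0521 / (2 * 0.197102) = 0.132165
theta = 7.595 deg


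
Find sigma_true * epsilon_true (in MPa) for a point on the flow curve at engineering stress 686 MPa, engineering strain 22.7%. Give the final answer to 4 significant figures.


sigma_true = sigma_eng * (1 + epsilon_eng)
sigma_true = 686 * (1 + 0.227) = 841.722 MPa
epsilon_true = ln(1 + epsilon_eng)
epsilon_true = ln(1 + 0.227) = 0.204572
sigma_true * epsilon_true = 841.722 * 0.204572 = 172.2 MPa


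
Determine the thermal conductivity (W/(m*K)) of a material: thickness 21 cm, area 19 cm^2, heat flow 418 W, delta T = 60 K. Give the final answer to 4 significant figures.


k = Q*L / (A*dT)
L = 0.21 m, A = 1.9e-03 m^2
k = 418 * 0.21 / (1.9e-03 * 60)
k = 770 W/(m*K)


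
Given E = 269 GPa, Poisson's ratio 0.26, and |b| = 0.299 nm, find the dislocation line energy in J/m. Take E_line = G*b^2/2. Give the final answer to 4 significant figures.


Step 1: G = E / (2*(1+nu))
G = 269 / (2*(1+0.26)) = 106.746 GPa = 1.06746e+11 Pa
Step 2: E_line = G*b^2/2
b = 0.299 nm = 2.99e-10 m
E_line = 0.5 * 1.06746e+11 * (2.99e-10)^2 = 4.772e-09 J/m


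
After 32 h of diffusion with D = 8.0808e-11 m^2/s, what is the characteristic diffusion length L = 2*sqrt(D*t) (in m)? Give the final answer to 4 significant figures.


t = 32 hr = 115200 s
Diffusion length = 2*sqrt(D*t)
= 2*sqrt(8.0808e-11 * 115200)
= 6.102e-03 m


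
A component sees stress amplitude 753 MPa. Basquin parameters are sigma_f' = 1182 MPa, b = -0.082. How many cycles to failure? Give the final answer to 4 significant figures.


sigma_a = sigma_f' * (2*Nf)^b
2*Nf = (sigma_a / sigma_f')^(1/b)
2*Nf = (753 / 1182)^(1/-0.082)
2*Nf = 244.388
Nf = 122.2 cycles


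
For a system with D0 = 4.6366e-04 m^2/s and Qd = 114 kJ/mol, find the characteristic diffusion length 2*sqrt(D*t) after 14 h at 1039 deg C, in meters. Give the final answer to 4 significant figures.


Step 1: D = D0 * exp(-Qd/(R*T))
T = 1312.15 K
D = 4.6366e-04 * exp(-114e3 / (8.314 * 1312.15)) = 1.34238e-08 m^2/s
Step 2: L = 2*sqrt(D*t)
t = 14 h = 50400 s
L = 2*sqrt(1.34238e-08 * 50400) = 0.05202 m


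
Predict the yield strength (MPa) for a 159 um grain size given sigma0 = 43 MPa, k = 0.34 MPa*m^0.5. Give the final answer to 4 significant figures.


sigma_y = sigma0 + k / sqrt(d)
d = 159 um = 1.59e-04 m
sigma_y = 43 + 0.34 / sqrt(1.59e-04)
sigma_y = 69.96 MPa


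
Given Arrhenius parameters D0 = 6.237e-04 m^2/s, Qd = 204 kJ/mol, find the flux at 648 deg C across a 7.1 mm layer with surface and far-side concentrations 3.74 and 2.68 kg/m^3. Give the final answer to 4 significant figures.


Step 1: D = D0 * exp(-Qd/(R*T))
T = 648 + 273.15 = 921.15 K
D = 6.237e-04 * exp(-204e3 / (8.314 * 921.15)) = 1.68482e-15 m^2/s
Step 2: J = D * (C1 - C2) / dx
J = 1.68482e-15 * (3.74 - 2.68) / 7.1e-03
J = 2.515e-13 kg/(m^2*s)


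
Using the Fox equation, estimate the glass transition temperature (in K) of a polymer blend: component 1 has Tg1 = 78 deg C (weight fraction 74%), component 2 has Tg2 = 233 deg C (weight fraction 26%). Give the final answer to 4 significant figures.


1/Tg = w1/Tg1 + w2/Tg2 (in Kelvin)
Tg1 = 351.15 K, Tg2 = 506.15 K
1/Tg = 0.74/351.15 + 0.26/506.15
Tg = 381.5 K


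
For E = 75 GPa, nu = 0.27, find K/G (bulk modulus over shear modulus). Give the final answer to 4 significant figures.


G = E / (2*(1+nu))
G = 75 / (2*(1+0.27)) = 29.5276 GPa
K = E / (3*(1-2*nu))
K = 75 / (3*(1-2*0.27)) = 54.3478 GPa
K/G = 54.3478 / 29.5276 = 1.841


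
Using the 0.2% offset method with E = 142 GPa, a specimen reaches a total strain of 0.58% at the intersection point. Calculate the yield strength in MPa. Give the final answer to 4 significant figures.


Offset strain = 0.002
Elastic strain at yield = total_strain - offset = 5.8e-03 - 0.002 = 3.8e-03
sigma_y = E * elastic_strain = 142000 * 3.8e-03
sigma_y = 539.6 MPa


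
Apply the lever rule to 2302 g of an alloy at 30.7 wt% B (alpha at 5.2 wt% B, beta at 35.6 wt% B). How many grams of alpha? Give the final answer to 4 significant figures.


f_alpha = (C_beta - C0) / (C_beta - C_alpha)
f_alpha = (35.6 - 30.7) / (35.6 - 5.2) = 0.161184
m_alpha = f_alpha * m_total = 0.161184 * 2302 = 371 g


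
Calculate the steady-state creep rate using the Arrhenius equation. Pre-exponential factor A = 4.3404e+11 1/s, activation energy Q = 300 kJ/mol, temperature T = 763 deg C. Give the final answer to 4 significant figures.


rate = A * exp(-Q / (R*T))
T = 763 + 273.15 = 1036.15 K
rate = 4.3404e+11 * exp(-300e3 / (8.314 * 1036.15))
rate = 3.261e-04 1/s


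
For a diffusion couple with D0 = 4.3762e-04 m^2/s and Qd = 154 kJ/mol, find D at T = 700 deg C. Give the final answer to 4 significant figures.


D = D0 * exp(-Qd / (R*T))
T = 973.15 K
D = 4.3762e-04 * exp(-154e3 / (8.314 * 973.15))
D = 2.37e-12 m^2/s


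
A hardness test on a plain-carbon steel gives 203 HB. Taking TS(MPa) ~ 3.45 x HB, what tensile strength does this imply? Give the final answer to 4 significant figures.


TS (MPa) = 3.45 * HB
TS = 3.45 * 203
TS = 700.4 MPa


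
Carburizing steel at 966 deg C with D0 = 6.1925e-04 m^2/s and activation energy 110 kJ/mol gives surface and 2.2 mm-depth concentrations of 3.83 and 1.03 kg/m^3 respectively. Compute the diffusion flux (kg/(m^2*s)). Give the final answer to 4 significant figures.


Step 1: D = D0 * exp(-Qd/(R*T))
T = 966 + 273.15 = 1239.15 K
D = 6.1925e-04 * exp(-110e3 / (8.314 * 1239.15)) = 1.42824e-08 m^2/s
Step 2: J = D * (C1 - C2) / dx
J = 1.42824e-08 * (3.83 - 1.03) / 2.2e-03
J = 1.818e-05 kg/(m^2*s)


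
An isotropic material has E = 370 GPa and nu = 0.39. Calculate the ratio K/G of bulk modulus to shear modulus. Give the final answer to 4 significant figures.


G = E / (2*(1+nu))
G = 370 / (2*(1+0.39)) = 133.094 GPa
K = E / (3*(1-2*nu))
K = 370 / (3*(1-2*0.39)) = 560.606 GPa
K/G = 560.606 / 133.094 = 4.212


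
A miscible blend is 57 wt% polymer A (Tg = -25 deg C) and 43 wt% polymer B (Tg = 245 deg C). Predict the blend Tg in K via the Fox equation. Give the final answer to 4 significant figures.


1/Tg = w1/Tg1 + w2/Tg2 (in Kelvin)
Tg1 = 248.15 K, Tg2 = 518.15 K
1/Tg = 0.57/248.15 + 0.43/518.15
Tg = 319.8 K


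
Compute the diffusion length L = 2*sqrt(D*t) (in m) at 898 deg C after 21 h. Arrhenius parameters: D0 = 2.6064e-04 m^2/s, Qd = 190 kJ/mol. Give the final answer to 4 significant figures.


Step 1: D = D0 * exp(-Qd/(R*T))
T = 1171.15 K
D = 2.6064e-04 * exp(-190e3 / (8.314 * 1171.15)) = 8.74009e-13 m^2/s
Step 2: L = 2*sqrt(D*t)
t = 21 h = 75600 s
L = 2*sqrt(8.74009e-13 * 75600) = 5.141e-04 m


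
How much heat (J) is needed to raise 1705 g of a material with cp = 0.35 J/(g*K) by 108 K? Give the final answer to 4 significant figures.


Q = m * cp * dT
Q = 1705 * 0.35 * 108
Q = 64450 J


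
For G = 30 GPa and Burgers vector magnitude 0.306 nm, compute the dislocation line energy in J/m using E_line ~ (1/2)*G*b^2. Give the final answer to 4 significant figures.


E = G*b^2/2
b = 0.306 nm = 3.06e-10 m
G = 30 GPa = 3e+10 Pa
E = 0.5 * 3e+10 * (3.06e-10)^2
E = 1.405e-09 J/m


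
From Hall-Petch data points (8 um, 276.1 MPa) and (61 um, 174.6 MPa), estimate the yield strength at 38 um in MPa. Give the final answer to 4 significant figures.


sigma_y = sigma0 + k / sqrt(d)
1/sqrt(d1) = 1/sqrt(8e-06) = 353.553;  1/sqrt(d2) = 128.037
k = (sigma1 - sigma2) / (1/sqrt(d1) - 1/sqrt(d2)) = (276.1 - 174.6) / (353.553 - 128.037) = 0.450078 MPa*m^0.5
sigma0 = sigma1 - k/sqrt(d1) = 276.1 - 0.450078*353.553 = 116.973 MPa
sigma_y(d3) = 116.973 + 0.450078 / sqrt(3.8e-05) = 190 MPa


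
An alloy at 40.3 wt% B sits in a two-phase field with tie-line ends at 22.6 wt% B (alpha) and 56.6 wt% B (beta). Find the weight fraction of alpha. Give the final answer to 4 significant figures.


f_alpha = (C_beta - C0) / (C_beta - C_alpha)
f_alpha = (56.6 - 40.3) / (56.6 - 22.6)
f_alpha = 0.4794


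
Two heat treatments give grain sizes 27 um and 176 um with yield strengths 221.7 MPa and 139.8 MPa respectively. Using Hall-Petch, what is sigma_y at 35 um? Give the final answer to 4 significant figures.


sigma_y = sigma0 + k / sqrt(d)
1/sqrt(d1) = 1/sqrt(2.7e-05) = 192.45;  1/sqrt(d2) = 75.3778
k = (sigma1 - sigma2) / (1/sqrt(d1) - 1/sqrt(d2)) = (221.7 - 139.8) / (192.45 - 75.3778) = 0.699568 MPa*m^0.5
sigma0 = sigma1 - k/sqrt(d1) = 221.7 - 0.699568*192.45 = 87.0681 MPa
sigma_y(d3) = 87.0681 + 0.699568 / sqrt(3.5e-05) = 205.3 MPa


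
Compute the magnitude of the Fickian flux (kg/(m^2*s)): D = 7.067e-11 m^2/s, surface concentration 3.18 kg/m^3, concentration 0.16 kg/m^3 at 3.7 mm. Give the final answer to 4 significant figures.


J = -D * (dC/dx) = D * (C1 - C2) / dx
J = 7.067e-11 * (3.18 - 0.16) / 3.7e-03
J = 5.768e-08 kg/(m^2*s)


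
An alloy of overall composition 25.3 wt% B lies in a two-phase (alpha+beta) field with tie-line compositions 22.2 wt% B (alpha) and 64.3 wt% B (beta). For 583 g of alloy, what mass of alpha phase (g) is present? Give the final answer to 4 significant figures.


f_alpha = (C_beta - C0) / (C_beta - C_alpha)
f_alpha = (64.3 - 25.3) / (64.3 - 22.2) = 0.926366
m_alpha = f_alpha * m_total = 0.926366 * 583 = 540.1 g


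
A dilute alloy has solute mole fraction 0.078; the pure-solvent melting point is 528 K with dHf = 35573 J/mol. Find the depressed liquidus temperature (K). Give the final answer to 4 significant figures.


dT = R*Tm^2*x / dHf
dT = 8.314 * 528^2 * 0.078 / 35573
dT = 5.0822 K
T_new = 528 - 5.0822 = 522.9 K


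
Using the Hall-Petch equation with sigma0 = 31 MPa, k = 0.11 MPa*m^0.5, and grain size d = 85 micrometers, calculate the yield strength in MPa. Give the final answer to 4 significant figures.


sigma_y = sigma0 + k / sqrt(d)
d = 85 um = 8.5e-05 m
sigma_y = 31 + 0.11 / sqrt(8.5e-05)
sigma_y = 42.93 MPa


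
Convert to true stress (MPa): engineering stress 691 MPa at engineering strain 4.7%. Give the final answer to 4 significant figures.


sigma_true = sigma_eng * (1 + epsilon_eng)
sigma_true = 691 * (1 + 0.047)
sigma_true = 723.5 MPa


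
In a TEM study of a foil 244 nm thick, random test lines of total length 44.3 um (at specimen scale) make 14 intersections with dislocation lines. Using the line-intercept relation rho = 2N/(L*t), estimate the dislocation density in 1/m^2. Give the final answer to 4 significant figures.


rho = 2N / (L * t)
L = 44.3 um = 4.43e-05 m, t = 244 nm = 2.44e-07 m
rho = 2 * 14 / (4.43e-05 * 2.44e-07)
rho = 2.59e+12 1/m^2


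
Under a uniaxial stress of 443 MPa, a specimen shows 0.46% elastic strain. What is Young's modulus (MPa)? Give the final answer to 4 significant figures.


E = sigma / epsilon
epsilon = 0.46% = 4.6e-03
E = 443 / 4.6e-03
E = 96300 MPa


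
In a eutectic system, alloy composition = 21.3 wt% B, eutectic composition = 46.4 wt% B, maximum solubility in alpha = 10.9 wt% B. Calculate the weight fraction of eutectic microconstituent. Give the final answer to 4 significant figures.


f_primary = (C_e - C0) / (C_e - C_alpha_max)
f_primary = (46.4 - 21.3) / (46.4 - 10.9)
f_primary = 0.707042
f_eutectic = 1 - 0.707042 = 0.293


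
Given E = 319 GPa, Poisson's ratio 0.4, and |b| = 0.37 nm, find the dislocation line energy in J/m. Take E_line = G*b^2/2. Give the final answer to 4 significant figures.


Step 1: G = E / (2*(1+nu))
G = 319 / (2*(1+0.4)) = 113.929 GPa = 1.13929e+11 Pa
Step 2: E_line = G*b^2/2
b = 0.37 nm = 3.7e-10 m
E_line = 0.5 * 1.13929e+11 * (3.7e-10)^2 = 7.798e-09 J/m


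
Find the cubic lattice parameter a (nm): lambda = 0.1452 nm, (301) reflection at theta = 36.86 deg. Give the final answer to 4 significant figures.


d = lambda / (2*sin(theta))
d = 0.1452 / (2*sin(36.86 deg))
d = 0.121028 nm
a = d * sqrt(h^2+k^2+l^2) = 0.121028 * sqrt(10)
a = 0.3827 nm


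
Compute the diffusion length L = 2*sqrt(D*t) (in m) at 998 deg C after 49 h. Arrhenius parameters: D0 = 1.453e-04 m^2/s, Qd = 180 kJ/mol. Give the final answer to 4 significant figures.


Step 1: D = D0 * exp(-Qd/(R*T))
T = 1271.15 K
D = 1.453e-04 * exp(-180e3 / (8.314 * 1271.15)) = 5.82588e-12 m^2/s
Step 2: L = 2*sqrt(D*t)
t = 49 h = 176400 s
L = 2*sqrt(5.82588e-12 * 176400) = 2.027e-03 m


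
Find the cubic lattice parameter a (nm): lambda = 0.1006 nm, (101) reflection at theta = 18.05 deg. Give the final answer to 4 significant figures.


d = lambda / (2*sin(theta))
d = 0.1006 / (2*sin(18.05 deg))
d = 0.162338 nm
a = d * sqrt(h^2+k^2+l^2) = 0.162338 * sqrt(2)
a = 0.2296 nm


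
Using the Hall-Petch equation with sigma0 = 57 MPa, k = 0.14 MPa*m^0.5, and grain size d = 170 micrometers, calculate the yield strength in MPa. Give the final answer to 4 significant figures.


sigma_y = sigma0 + k / sqrt(d)
d = 170 um = 1.7e-04 m
sigma_y = 57 + 0.14 / sqrt(1.7e-04)
sigma_y = 67.74 MPa


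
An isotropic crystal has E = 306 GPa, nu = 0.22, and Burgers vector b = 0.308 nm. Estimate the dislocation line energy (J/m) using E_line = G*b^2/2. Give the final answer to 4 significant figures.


Step 1: G = E / (2*(1+nu))
G = 306 / (2*(1+0.22)) = 125.41 GPa = 1.2541e+11 Pa
Step 2: E_line = G*b^2/2
b = 0.308 nm = 3.08e-10 m
E_line = 0.5 * 1.2541e+11 * (3.08e-10)^2 = 5.948e-09 J/m


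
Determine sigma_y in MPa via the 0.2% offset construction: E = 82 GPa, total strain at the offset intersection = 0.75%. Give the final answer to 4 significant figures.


Offset strain = 0.002
Elastic strain at yield = total_strain - offset = 7.5e-03 - 0.002 = 5.5e-03
sigma_y = E * elastic_strain = 82000 * 5.5e-03
sigma_y = 451 MPa


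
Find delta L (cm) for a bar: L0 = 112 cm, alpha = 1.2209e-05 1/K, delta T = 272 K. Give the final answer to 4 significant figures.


dL = L0 * alpha * dT
dL = 112 * 1.2209e-05 * 272
dL = 0.3719 cm


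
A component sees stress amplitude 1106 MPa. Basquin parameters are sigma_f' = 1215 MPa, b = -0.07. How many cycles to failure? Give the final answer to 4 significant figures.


sigma_a = sigma_f' * (2*Nf)^b
2*Nf = (sigma_a / sigma_f')^(1/b)
2*Nf = (1106 / 1215)^(1/-0.07)
2*Nf = 3.82965
Nf = 1.915 cycles


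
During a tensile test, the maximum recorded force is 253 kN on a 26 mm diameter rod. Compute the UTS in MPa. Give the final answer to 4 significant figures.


A0 = pi*(d/2)^2 = pi*(26/2)^2 = 530.929 mm^2
UTS = F_max / A0 = 253*1000 / 530.929
UTS = 476.5 MPa


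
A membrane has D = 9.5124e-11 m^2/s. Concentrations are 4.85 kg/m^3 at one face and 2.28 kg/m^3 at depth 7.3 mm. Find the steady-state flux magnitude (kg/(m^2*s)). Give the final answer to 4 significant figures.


J = -D * (dC/dx) = D * (C1 - C2) / dx
J = 9.5124e-11 * (4.85 - 2.28) / 7.3e-03
J = 3.349e-08 kg/(m^2*s)


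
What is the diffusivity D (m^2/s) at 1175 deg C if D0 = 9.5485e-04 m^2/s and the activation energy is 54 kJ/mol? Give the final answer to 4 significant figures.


D = D0 * exp(-Qd / (R*T))
T = 1448.15 K
D = 9.5485e-04 * exp(-54e3 / (8.314 * 1448.15))
D = 1.077e-05 m^2/s


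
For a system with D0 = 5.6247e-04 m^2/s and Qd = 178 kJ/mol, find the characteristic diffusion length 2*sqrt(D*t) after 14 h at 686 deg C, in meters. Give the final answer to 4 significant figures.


Step 1: D = D0 * exp(-Qd/(R*T))
T = 959.15 K
D = 5.6247e-04 * exp(-178e3 / (8.314 * 959.15)) = 1.13761e-13 m^2/s
Step 2: L = 2*sqrt(D*t)
t = 14 h = 50400 s
L = 2*sqrt(1.13761e-13 * 50400) = 1.514e-04 m


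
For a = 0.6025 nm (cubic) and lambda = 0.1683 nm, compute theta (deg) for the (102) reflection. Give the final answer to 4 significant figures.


d = a / sqrt(h^2+k^2+l^2)
d = 0.6025 / sqrt(5) = 0.269446 nm
lambda = 2*d*sin(theta)  =>  sin(theta) = lambda / (2*d)
sin(theta) = 0.1683 / (2 * 0.269446) = 0.312307
theta = 18.2 deg


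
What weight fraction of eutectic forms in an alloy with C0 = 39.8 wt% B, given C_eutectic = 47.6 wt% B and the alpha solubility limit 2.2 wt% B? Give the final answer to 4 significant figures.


f_primary = (C_e - C0) / (C_e - C_alpha_max)
f_primary = (47.6 - 39.8) / (47.6 - 2.2)
f_primary = 0.171806
f_eutectic = 1 - 0.171806 = 0.8282


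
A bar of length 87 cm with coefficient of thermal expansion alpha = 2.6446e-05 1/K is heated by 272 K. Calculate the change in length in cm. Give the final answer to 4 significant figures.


dL = L0 * alpha * dT
dL = 87 * 2.6446e-05 * 272
dL = 0.6258 cm


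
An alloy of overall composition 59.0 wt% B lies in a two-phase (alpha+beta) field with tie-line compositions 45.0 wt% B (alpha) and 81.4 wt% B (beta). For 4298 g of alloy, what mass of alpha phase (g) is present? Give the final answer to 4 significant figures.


f_alpha = (C_beta - C0) / (C_beta - C_alpha)
f_alpha = (81.4 - 59.0) / (81.4 - 45.0) = 0.615385
m_alpha = f_alpha * m_total = 0.615385 * 4298 = 2645 g


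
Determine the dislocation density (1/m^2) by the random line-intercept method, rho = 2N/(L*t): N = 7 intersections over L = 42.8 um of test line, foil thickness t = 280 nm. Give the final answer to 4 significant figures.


rho = 2N / (L * t)
L = 42.8 um = 4.28e-05 m, t = 280 nm = 2.8e-07 m
rho = 2 * 7 / (4.28e-05 * 2.8e-07)
rho = 1.168e+12 1/m^2


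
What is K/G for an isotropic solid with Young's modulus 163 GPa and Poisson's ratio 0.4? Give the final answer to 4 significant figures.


G = E / (2*(1+nu))
G = 163 / (2*(1+0.4)) = 58.2143 GPa
K = E / (3*(1-2*nu))
K = 163 / (3*(1-2*0.4)) = 271.667 GPa
K/G = 271.667 / 58.2143 = 4.667


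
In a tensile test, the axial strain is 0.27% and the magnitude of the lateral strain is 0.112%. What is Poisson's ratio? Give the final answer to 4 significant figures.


nu = -epsilon_lat / epsilon_axial
Lateral strain is contraction (negative), so using magnitudes:
nu = 0.112 / 0.27
nu = 0.4148


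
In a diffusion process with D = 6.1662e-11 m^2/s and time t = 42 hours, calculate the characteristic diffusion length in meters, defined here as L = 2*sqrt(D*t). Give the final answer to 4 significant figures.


t = 42 hr = 151200 s
Diffusion length = 2*sqrt(D*t)
= 2*sqrt(6.1662e-11 * 151200)
= 6.107e-03 m


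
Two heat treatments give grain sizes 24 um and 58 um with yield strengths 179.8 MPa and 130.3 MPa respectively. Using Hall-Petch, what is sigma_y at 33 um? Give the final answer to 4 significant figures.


sigma_y = sigma0 + k / sqrt(d)
1/sqrt(d1) = 1/sqrt(2.4e-05) = 204.124;  1/sqrt(d2) = 131.306
k = (sigma1 - sigma2) / (1/sqrt(d1) - 1/sqrt(d2)) = (179.8 - 130.3) / (204.124 - 131.306) = 0.67978 MPa*m^0.5
sigma0 = sigma1 - k/sqrt(d1) = 179.8 - 0.67978*204.124 = 41.0406 MPa
sigma_y(d3) = 41.0406 + 0.67978 / sqrt(3.3e-05) = 159.4 MPa


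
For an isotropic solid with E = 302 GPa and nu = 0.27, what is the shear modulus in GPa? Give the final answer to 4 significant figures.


G = E / (2*(1+nu))
G = 302 / (2*(1+0.27))
G = 118.9 GPa


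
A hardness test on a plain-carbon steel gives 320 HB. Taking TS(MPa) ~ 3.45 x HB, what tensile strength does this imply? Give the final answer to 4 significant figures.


TS (MPa) = 3.45 * HB
TS = 3.45 * 320
TS = 1104 MPa


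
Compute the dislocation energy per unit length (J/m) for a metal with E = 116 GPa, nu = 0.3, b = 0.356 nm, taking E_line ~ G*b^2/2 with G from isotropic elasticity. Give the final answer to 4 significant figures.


Step 1: G = E / (2*(1+nu))
G = 116 / (2*(1+0.3)) = 44.6154 GPa = 4.46154e+10 Pa
Step 2: E_line = G*b^2/2
b = 0.356 nm = 3.56e-10 m
E_line = 0.5 * 4.46154e+10 * (3.56e-10)^2 = 2.827e-09 J/m


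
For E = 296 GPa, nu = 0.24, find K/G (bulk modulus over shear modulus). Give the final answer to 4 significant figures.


G = E / (2*(1+nu))
G = 296 / (2*(1+0.24)) = 119.355 GPa
K = E / (3*(1-2*nu))
K = 296 / (3*(1-2*0.24)) = 189.744 GPa
K/G = 189.744 / 119.355 = 1.59


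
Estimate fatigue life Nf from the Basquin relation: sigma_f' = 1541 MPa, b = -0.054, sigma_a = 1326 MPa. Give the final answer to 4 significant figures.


sigma_a = sigma_f' * (2*Nf)^b
2*Nf = (sigma_a / sigma_f')^(1/b)
2*Nf = (1326 / 1541)^(1/-0.054)
2*Nf = 16.1623
Nf = 8.081 cycles
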